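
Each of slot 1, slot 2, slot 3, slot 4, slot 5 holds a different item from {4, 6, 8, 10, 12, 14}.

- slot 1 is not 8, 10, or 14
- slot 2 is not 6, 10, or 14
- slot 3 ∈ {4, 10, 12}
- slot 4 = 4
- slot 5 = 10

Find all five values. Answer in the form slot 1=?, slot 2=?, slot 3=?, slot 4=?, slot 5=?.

slot 1=6, slot 2=8, slot 3=12, slot 4=4, slot 5=10

slot 4 has just one choice, so slot 4 = 4. So slot 1, slot 2, slot 3 can't be 4.
slot 5 must be 10 (only option left). Strike 10 from slot 3.
slot 3 has just one choice, so slot 3 = 12. Remove 12 from slot 1, slot 2.
slot 1 must be 6 (only option left).
slot 2 has just one choice, so slot 2 = 8.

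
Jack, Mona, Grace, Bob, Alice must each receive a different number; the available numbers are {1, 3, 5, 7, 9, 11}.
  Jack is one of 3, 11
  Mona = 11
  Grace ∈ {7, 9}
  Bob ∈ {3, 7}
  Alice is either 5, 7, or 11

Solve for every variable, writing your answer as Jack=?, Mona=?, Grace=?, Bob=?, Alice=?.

Mona's domain is down to {11}, so Mona = 11. Remove 11 from Jack, Alice.
Jack has just one choice, so Jack = 3. So Bob can't be 3.
Bob's domain is down to {7}, so Bob = 7. Strike 7 from Grace, Alice.
Alice must be 5 (only option left).
Grace must be 9 (only option left).

Jack=3, Mona=11, Grace=9, Bob=7, Alice=5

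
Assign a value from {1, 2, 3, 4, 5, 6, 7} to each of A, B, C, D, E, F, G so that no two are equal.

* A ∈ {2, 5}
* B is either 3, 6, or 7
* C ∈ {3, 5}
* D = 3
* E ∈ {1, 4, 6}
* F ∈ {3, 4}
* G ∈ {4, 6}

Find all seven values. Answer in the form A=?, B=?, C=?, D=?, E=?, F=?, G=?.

A=2, B=7, C=5, D=3, E=1, F=4, G=6

D must be 3 (only option left). Eliminate 3 elsewhere: B, C, F.
That leaves F = 4. Remove 4 from E, G.
G must be 6 (only option left). Eliminate 6 elsewhere: B, E.
That leaves B = 7.
That leaves C = 5. Remove 5 from A.
E's domain is down to {1}, so E = 1.
A must be 2 (only option left).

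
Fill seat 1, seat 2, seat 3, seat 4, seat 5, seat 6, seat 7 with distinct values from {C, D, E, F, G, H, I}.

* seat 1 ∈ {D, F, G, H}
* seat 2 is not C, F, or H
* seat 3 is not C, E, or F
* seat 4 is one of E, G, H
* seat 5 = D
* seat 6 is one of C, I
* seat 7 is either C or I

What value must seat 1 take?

F

seat 5's domain is down to {D}, so seat 5 = D. Strike D from seat 1, seat 2, seat 3.
The 6 still-open variables together cover exactly {C, E, F, G, H, I} — 6 values for 6 variables — and F appears only in seat 1's list, so seat 1 = F.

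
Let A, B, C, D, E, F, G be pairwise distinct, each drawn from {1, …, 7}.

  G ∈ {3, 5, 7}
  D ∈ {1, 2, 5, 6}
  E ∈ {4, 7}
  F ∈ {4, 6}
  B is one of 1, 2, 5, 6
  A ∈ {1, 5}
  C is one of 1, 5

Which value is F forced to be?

4

The 7 variables together cover exactly {1, 2, 3, 4, 5, 6, 7} — 7 values for 7 variables — and 3 appears only in G's list, so G = 3.
Among the 6 still-open variables, 7 fits only E (and all 6 values in {1, 2, 4, 5, 6, 7} must be used), so E = 7.
The 5 still-open variables draw from only 5 values {1, 2, 4, 5, 6}, so each is used; only F can be 4, hence F = 4.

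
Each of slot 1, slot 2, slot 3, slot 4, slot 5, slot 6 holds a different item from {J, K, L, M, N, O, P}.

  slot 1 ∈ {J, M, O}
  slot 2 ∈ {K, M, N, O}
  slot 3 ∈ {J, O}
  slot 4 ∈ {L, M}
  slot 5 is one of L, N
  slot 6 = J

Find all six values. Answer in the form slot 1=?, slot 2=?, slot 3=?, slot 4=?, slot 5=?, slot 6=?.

slot 6's domain is down to {J}, so slot 6 = J. Strike J from slot 1, slot 3.
slot 3 has just one choice, so slot 3 = O. So slot 1, slot 2 can't be O.
That leaves slot 1 = M. Remove M from slot 2, slot 4.
That leaves slot 4 = L. So slot 5 can't be L.
That leaves slot 5 = N. Eliminate N elsewhere: slot 2.
That leaves slot 2 = K.

slot 1=M, slot 2=K, slot 3=O, slot 4=L, slot 5=N, slot 6=J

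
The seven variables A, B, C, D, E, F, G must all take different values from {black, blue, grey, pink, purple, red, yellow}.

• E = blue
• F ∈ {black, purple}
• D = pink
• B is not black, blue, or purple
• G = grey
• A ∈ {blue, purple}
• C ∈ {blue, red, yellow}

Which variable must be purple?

D has just one choice, so D = pink. Remove pink from B.
That leaves E = blue. Eliminate blue elsewhere: A, C.
So purple goes to A.

A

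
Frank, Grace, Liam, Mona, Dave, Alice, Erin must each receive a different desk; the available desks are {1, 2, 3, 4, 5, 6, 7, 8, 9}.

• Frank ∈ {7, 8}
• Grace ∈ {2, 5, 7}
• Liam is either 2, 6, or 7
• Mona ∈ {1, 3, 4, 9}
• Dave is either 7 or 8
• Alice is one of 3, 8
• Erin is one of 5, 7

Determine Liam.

6

Frank and Dave between them cover only {7, 8} — a naked pair. Remove those values from Grace, Liam, Alice, Erin.
Alice must be 3 (only option left). Eliminate 3 elsewhere: Mona.
Erin has just one choice, so Erin = 5. Remove 5 from Grace.
Grace's domain is down to {2}, so Grace = 2. Strike 2 from Liam.
So Liam = 6.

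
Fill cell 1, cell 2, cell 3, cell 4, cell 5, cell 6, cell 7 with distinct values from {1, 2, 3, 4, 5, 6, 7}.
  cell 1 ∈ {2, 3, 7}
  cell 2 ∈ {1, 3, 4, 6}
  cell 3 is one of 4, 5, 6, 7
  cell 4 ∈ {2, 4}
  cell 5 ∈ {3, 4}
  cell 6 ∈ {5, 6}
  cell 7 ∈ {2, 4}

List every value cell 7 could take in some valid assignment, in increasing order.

2, 4

The 7 variables together cover exactly {1, 2, 3, 4, 5, 6, 7} — 7 values for 7 variables — and 1 appears only in cell 2's list, so cell 2 = 1.
cell 4 and cell 7 share exactly the 2 values {2, 4}; by pigeonhole those values go to them, so strike 2, 4 from cell 1, cell 3, cell 5.
cell 5's domain is down to {3}, so cell 5 = 3. So cell 1 can't be 3.
That leaves cell 1 = 7. Remove 7 from cell 3.
No further eliminations apply; cell 7 can still be any of 2, 4.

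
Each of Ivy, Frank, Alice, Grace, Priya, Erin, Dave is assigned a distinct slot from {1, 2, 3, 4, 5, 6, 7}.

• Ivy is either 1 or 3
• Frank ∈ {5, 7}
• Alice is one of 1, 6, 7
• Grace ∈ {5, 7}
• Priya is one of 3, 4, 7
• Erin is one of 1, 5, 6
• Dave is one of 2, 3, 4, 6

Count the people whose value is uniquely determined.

3

The 7 variables together cover exactly {1, 2, 3, 4, 5, 6, 7} — 7 values for 7 variables — and 2 appears only in Dave's list, so Dave = 2.
The 6 still-open variables draw from only 6 values {1, 3, 4, 5, 6, 7}, so each is used; only Priya can be 4, hence Priya = 4.
Among the 5 still-open variables, 3 fits only Ivy (and all 5 values in {1, 3, 5, 6, 7} must be used), so Ivy = 3.
Frank and Grace between them cover only {5, 7} — a naked pair. Remove those values from Alice, Erin.
Determined: Ivy=3, Priya=4, Dave=2. The other people each still have more than one consistent value. That makes 3.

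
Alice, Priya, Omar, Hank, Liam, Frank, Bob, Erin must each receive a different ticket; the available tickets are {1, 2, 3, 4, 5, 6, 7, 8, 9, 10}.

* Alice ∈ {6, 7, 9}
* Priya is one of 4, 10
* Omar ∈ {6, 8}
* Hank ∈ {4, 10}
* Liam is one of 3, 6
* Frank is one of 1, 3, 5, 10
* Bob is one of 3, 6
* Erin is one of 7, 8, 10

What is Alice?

9

Priya and Hank share exactly the 2 values {4, 10}; by pigeonhole those values go to them, so strike 4, 10 from Frank, Erin.
Liam and Bob share exactly the 2 values {3, 6}; by pigeonhole those values go to them, so strike 3, 6 from Alice, Omar, Frank.
Omar must be 8 (only option left). Eliminate 8 elsewhere: Erin.
Erin must be 7 (only option left). So Alice can't be 7.
So Alice = 9.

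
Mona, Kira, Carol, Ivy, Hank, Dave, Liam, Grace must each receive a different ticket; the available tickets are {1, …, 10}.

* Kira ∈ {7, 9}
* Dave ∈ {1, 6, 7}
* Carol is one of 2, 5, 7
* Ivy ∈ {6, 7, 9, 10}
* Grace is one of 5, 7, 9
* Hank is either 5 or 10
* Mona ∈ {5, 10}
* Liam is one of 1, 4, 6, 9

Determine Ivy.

Among the 8 variables, 2 fits only Carol (and all 8 values in {1, 2, 4, 5, 6, 7, 9, 10} must be used), so Carol = 2.
The 7 still-open variables together cover exactly {1, 4, 5, 6, 7, 9, 10} — 7 values for 7 variables — and 4 appears only in Liam's list, so Liam = 4.
The 6 still-open variables draw from only 6 values {1, 5, 6, 7, 9, 10}, so each is used; only Dave can be 1, hence Dave = 1.
The 5 still-open variables together cover exactly {5, 6, 7, 9, 10} — 5 values for 5 variables — and 6 appears only in Ivy's list, so Ivy = 6.

6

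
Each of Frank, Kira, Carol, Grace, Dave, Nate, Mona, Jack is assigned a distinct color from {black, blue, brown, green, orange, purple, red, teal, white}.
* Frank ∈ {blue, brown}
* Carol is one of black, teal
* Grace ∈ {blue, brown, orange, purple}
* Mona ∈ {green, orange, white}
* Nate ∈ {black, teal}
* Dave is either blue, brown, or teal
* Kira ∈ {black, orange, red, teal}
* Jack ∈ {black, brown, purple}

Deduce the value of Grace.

orange

Carol and Nate between them cover only {black, teal} — a naked pair. Remove those values from Kira, Dave, Jack.
The 2 variables Frank and Dave are confined to {blue, brown}, which locks those values in; drop them from Grace, Jack.
That leaves Jack = purple. Strike purple from Grace.
So Grace = orange.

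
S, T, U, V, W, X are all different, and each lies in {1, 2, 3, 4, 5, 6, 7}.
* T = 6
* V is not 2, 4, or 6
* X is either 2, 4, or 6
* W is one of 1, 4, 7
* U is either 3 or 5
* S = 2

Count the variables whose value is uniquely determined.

3

S must be 2 (only option left). Strike 2 from X.
T must be 6 (only option left). Eliminate 6 elsewhere: X.
X has just one choice, so X = 4. Remove 4 from W.
Determined: S=2, T=6, X=4. The other variables each still have more than one consistent value. That makes 3.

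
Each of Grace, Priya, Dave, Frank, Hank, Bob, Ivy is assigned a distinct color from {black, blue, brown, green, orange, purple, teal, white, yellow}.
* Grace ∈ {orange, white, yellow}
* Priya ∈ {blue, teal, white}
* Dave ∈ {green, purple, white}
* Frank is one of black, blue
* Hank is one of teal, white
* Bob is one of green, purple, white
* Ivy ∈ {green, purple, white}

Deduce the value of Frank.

The 3 variables Dave, Bob, Ivy are confined to {green, purple, white}, which locks those values in; drop them from Grace, Priya, Hank.
That leaves Hank = teal. Eliminate teal elsewhere: Priya.
That leaves Priya = blue. Remove blue from Frank.
So Frank = black.

black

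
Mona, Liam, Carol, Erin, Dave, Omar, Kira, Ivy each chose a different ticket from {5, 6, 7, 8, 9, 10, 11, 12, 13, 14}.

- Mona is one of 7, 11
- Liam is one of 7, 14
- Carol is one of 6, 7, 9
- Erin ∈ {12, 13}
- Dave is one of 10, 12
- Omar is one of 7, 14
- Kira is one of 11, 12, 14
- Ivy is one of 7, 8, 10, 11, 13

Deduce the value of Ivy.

The 2 variables Liam and Omar are confined to {7, 14}, which locks those values in; drop them from Mona, Carol, Kira, Ivy.
Mona has just one choice, so Mona = 11. Remove 11 from Kira, Ivy.
Kira has just one choice, so Kira = 12. So Erin, Dave can't be 12.
Erin's domain is down to {13}, so Erin = 13. Eliminate 13 elsewhere: Ivy.
Dave has just one choice, so Dave = 10. Strike 10 from Ivy.
So Ivy = 8.

8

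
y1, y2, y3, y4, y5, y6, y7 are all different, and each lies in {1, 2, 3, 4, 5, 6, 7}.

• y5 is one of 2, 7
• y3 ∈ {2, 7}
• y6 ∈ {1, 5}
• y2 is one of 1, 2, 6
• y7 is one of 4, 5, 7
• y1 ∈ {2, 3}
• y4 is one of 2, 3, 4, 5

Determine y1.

3

Among the 7 variables, 6 fits only y2 (and all 7 values in {1, 2, 3, 4, 5, 6, 7} must be used), so y2 = 6.
The 6 still-open variables together cover exactly {1, 2, 3, 4, 5, 7} — 6 values for 6 variables — and 1 appears only in y6's list, so y6 = 1.
y3 and y5 between them cover only {2, 7} — a naked pair. Remove those values from y1, y4, y7.
So y1 = 3.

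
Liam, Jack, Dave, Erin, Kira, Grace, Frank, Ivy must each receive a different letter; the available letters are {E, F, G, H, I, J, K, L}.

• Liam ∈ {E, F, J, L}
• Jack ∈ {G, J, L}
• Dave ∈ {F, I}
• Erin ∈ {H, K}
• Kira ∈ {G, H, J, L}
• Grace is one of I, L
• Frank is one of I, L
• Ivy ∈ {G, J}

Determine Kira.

Among the 8 variables, E fits only Liam (and all 8 values in {E, F, G, H, I, J, K, L} must be used), so Liam = E.
Among the 7 still-open variables, F fits only Dave (and all 7 values in {F, G, H, I, J, K, L} must be used), so Dave = F.
Among the 6 still-open variables, K fits only Erin (and all 6 values in {G, H, I, J, K, L} must be used), so Erin = K.
The 5 still-open variables together cover exactly {G, H, I, J, L} — 5 values for 5 variables — and H appears only in Kira's list, so Kira = H.

H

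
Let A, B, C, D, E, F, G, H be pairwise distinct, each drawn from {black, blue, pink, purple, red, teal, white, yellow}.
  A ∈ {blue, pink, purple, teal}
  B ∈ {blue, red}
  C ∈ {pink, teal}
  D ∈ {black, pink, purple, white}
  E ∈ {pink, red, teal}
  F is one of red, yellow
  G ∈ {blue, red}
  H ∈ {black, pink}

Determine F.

yellow

The 8 variables together cover exactly {black, blue, pink, purple, red, teal, white, yellow} — 8 values for 8 variables — and white appears only in D's list, so D = white.
The 7 still-open variables draw from only 7 values {black, blue, pink, purple, red, teal, yellow}, so each is used; only H can be black, hence H = black.
The 6 still-open variables draw from only 6 values {blue, pink, purple, red, teal, yellow}, so each is used; only A can be purple, hence A = purple.
The 5 still-open variables draw from only 5 values {blue, pink, red, teal, yellow}, so each is used; only F can be yellow, hence F = yellow.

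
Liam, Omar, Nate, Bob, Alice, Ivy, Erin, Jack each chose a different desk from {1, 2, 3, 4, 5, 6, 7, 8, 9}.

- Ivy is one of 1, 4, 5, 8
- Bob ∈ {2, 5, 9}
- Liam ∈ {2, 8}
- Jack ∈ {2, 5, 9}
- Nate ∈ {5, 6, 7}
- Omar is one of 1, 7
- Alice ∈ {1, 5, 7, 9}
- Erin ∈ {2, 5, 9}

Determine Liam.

The 8 variables draw from only 8 values {1, 2, 4, 5, 6, 7, 8, 9}, so each is used; only Ivy can be 4, hence Ivy = 4.
The 7 still-open variables draw from only 7 values {1, 2, 5, 6, 7, 8, 9}, so each is used; only Nate can be 6, hence Nate = 6.
Among the 6 still-open variables, 8 fits only Liam (and all 6 values in {1, 2, 5, 7, 8, 9} must be used), so Liam = 8.

8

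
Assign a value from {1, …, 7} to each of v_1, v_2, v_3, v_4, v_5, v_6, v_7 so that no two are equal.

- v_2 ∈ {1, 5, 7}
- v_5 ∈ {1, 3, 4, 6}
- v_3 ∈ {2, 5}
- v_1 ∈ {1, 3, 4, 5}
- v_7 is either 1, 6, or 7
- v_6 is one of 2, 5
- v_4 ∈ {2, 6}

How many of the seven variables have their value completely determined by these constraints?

1

v_3 and v_6 between them cover only {2, 5} — a naked pair. Remove those values from v_1, v_2, v_4.
v_4 must be 6 (only option left). Strike 6 from v_5, v_7.
The 2 variables v_2 and v_7 are confined to {1, 7}, which locks those values in; drop them from v_1, v_5.
Determined: v_4=6. The other variables each still have more than one consistent value. That makes 1.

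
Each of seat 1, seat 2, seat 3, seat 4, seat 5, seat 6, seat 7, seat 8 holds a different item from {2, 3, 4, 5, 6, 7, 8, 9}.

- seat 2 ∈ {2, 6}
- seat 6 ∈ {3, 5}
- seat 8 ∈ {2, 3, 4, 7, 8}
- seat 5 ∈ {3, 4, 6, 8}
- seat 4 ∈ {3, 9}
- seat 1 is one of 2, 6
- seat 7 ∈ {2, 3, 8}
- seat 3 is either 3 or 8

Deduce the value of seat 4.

9

Among the 8 variables, 5 fits only seat 6 (and all 8 values in {2, 3, 4, 5, 6, 7, 8, 9} must be used), so seat 6 = 5.
The 7 still-open variables together cover exactly {2, 3, 4, 6, 7, 8, 9} — 7 values for 7 variables — and 7 appears only in seat 8's list, so seat 8 = 7.
Among the 6 still-open variables, 4 fits only seat 5 (and all 6 values in {2, 3, 4, 6, 8, 9} must be used), so seat 5 = 4.
The 5 still-open variables draw from only 5 values {2, 3, 6, 8, 9}, so each is used; only seat 4 can be 9, hence seat 4 = 9.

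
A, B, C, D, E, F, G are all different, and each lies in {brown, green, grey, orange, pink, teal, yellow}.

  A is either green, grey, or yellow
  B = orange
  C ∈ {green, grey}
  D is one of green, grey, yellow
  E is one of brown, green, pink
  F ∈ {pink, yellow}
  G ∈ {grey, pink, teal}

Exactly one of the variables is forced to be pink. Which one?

F

B's domain is down to {orange}, so B = orange.
The 6 still-open variables draw from only 6 values {brown, green, grey, pink, teal, yellow}, so each is used; only E can be brown, hence E = brown.
The 5 still-open variables together cover exactly {green, grey, pink, teal, yellow} — 5 values for 5 variables — and teal appears only in G's list, so G = teal.
Among the 4 still-open variables, pink fits only F (and all 4 values in {green, grey, pink, yellow} must be used), so F = pink.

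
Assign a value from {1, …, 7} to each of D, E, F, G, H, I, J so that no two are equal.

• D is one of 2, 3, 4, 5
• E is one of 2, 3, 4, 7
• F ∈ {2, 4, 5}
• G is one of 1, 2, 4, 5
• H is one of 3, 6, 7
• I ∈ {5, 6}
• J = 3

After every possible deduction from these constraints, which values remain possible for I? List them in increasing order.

J has just one choice, so J = 3. Eliminate 3 elsewhere: D, E, H.
Among the 6 still-open variables, 1 fits only G (and all 6 values in {1, 2, 4, 5, 6, 7} must be used), so G = 1.
No further eliminations apply; I can still be any of 5, 6.

5, 6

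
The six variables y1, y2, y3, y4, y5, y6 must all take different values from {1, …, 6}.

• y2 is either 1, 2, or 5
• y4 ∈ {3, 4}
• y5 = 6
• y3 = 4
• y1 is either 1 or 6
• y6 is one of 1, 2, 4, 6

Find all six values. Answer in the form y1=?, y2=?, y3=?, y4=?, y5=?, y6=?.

y3 has just one choice, so y3 = 4. So y4, y6 can't be 4.
That leaves y4 = 3.
y5 has just one choice, so y5 = 6. So y1, y6 can't be 6.
y1 has just one choice, so y1 = 1. Strike 1 from y2, y6.
y6 has just one choice, so y6 = 2. Strike 2 from y2.
y2's domain is down to {5}, so y2 = 5.

y1=1, y2=5, y3=4, y4=3, y5=6, y6=2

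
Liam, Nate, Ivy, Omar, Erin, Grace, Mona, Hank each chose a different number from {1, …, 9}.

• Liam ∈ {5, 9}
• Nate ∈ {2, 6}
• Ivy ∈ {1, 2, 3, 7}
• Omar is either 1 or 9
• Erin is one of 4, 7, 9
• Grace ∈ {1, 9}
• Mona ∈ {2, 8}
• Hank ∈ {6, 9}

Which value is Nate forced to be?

2

The 2 variables Omar and Grace are confined to {1, 9}, which locks those values in; drop them from Liam, Ivy, Erin, Hank.
Liam must be 5 (only option left).
Hank has just one choice, so Hank = 6. Strike 6 from Nate.
So Nate = 2.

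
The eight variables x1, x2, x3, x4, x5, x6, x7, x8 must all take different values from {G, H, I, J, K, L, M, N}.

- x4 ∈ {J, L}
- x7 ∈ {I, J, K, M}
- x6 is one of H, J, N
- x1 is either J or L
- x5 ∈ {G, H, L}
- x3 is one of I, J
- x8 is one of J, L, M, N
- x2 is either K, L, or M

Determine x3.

The 8 variables draw from only 8 values {G, H, I, J, K, L, M, N}, so each is used; only x5 can be G, hence x5 = G.
The 7 still-open variables draw from only 7 values {H, I, J, K, L, M, N}, so each is used; only x6 can be H, hence x6 = H.
The 6 still-open variables together cover exactly {I, J, K, L, M, N} — 6 values for 6 variables — and N appears only in x8's list, so x8 = N.
x1 and x4 between them cover only {J, L} — a naked pair. Remove those values from x2, x3, x7.
So x3 = I.

I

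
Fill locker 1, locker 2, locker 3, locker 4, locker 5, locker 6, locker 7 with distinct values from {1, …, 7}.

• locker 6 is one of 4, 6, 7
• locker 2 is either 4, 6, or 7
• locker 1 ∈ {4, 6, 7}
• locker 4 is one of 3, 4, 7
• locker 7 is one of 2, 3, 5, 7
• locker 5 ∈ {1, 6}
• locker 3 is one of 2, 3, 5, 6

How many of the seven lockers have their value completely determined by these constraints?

2

Among the 7 variables, 1 fits only locker 5 (and all 7 values in {1, 2, 3, 4, 5, 6, 7} must be used), so locker 5 = 1.
locker 1, locker 2, locker 6 share exactly the 3 values {4, 6, 7}; by pigeonhole those values go to them, so strike 4, 6, 7 from locker 3, locker 4, locker 7.
locker 4's domain is down to {3}, so locker 4 = 3. Eliminate 3 elsewhere: locker 3, locker 7.
Determined: locker 4=3, locker 5=1. The other lockers each still have more than one consistent value. That makes 2.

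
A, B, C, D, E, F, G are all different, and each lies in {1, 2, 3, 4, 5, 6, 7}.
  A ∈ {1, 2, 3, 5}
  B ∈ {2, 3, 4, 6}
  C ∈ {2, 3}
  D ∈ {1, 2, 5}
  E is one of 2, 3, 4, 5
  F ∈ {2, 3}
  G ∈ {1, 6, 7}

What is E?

The 7 variables together cover exactly {1, 2, 3, 4, 5, 6, 7} — 7 values for 7 variables — and 7 appears only in G's list, so G = 7.
The 6 still-open variables together cover exactly {1, 2, 3, 4, 5, 6} — 6 values for 6 variables — and 6 appears only in B's list, so B = 6.
The 5 still-open variables together cover exactly {1, 2, 3, 4, 5} — 5 values for 5 variables — and 4 appears only in E's list, so E = 4.

4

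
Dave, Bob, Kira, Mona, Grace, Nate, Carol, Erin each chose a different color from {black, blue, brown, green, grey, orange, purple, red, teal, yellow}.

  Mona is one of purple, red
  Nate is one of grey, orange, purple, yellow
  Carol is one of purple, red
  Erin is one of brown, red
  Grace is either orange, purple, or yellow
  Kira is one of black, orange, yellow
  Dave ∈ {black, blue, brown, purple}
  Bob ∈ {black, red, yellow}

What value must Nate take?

The 8 variables together cover exactly {black, blue, brown, grey, orange, purple, red, yellow} — 8 values for 8 variables — and blue appears only in Dave's list, so Dave = blue.
The 7 still-open variables together cover exactly {black, brown, grey, orange, purple, red, yellow} — 7 values for 7 variables — and brown appears only in Erin's list, so Erin = brown.
The 6 still-open variables together cover exactly {black, grey, orange, purple, red, yellow} — 6 values for 6 variables — and grey appears only in Nate's list, so Nate = grey.

grey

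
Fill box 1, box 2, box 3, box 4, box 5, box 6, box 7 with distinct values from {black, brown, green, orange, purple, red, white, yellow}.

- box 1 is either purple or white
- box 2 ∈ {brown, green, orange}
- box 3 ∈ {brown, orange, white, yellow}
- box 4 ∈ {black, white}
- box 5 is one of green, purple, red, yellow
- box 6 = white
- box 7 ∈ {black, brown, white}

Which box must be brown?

box 7

box 6's domain is down to {white}, so box 6 = white. Remove white from box 1, box 3, box 4, box 7.
box 1 has just one choice, so box 1 = purple. So box 5 can't be purple.
box 4 must be black (only option left). Eliminate black elsewhere: box 7.
So brown goes to box 7.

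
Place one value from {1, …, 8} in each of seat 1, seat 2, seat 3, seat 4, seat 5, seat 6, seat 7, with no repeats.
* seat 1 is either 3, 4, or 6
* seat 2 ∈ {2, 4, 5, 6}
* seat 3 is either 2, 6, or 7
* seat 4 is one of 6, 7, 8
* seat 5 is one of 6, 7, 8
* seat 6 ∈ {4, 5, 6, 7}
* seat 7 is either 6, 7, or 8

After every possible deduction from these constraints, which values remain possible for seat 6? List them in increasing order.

The 7 variables draw from only 7 values {2, 3, 4, 5, 6, 7, 8}, so each is used; only seat 1 can be 3, hence seat 1 = 3.
seat 4, seat 5, seat 7 share exactly the 3 values {6, 7, 8}; by pigeonhole those values go to them, so strike 6, 7, 8 from seat 2, seat 3, seat 6.
seat 3 has just one choice, so seat 3 = 2. Remove 2 from seat 2.
No further eliminations apply; seat 6 can still be any of 4, 5.

4, 5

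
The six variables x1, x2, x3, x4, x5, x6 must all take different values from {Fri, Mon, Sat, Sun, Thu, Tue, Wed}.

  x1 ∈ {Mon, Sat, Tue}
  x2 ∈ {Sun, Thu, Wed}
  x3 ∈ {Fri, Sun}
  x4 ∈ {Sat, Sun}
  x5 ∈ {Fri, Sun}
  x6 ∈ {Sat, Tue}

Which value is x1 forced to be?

Mon

The 2 variables x3 and x5 are confined to {Fri, Sun}, which locks those values in; drop them from x2, x4.
That leaves x4 = Sat. So x1, x6 can't be Sat.
x6 must be Tue (only option left). So x1 can't be Tue.
So x1 = Mon.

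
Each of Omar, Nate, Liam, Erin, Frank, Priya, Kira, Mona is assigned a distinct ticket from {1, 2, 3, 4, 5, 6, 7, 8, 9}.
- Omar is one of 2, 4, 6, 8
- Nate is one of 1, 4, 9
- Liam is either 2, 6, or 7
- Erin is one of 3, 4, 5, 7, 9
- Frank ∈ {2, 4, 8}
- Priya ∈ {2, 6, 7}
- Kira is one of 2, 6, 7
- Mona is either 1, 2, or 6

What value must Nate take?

9

Liam, Priya, Kira between them cover only {2, 6, 7} — a naked triple. Remove those values from Omar, Erin, Frank, Mona.
That leaves Mona = 1. Eliminate 1 elsewhere: Nate.
Omar and Frank between them cover only {4, 8} — a naked pair. Remove those values from Nate, Erin.
So Nate = 9.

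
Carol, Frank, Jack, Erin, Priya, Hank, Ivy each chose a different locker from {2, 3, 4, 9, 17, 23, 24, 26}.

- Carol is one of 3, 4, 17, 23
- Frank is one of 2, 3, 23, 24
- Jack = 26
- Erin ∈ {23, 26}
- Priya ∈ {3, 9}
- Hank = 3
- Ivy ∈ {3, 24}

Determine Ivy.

Jack must be 26 (only option left). Strike 26 from Erin.
That leaves Erin = 23. So Carol, Frank can't be 23.
Hank must be 3 (only option left). So Carol, Frank, Priya, Ivy can't be 3.
So Ivy = 24.

24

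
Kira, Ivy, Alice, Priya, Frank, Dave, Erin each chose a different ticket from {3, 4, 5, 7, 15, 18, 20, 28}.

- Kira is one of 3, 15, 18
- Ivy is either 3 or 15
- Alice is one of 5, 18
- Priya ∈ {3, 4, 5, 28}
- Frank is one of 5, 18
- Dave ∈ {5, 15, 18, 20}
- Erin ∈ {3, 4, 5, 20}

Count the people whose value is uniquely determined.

The 7 variables together cover exactly {3, 4, 5, 15, 18, 20, 28} — 7 values for 7 variables — and 28 appears only in Priya's list, so Priya = 28.
The 6 still-open variables draw from only 6 values {3, 4, 5, 15, 18, 20}, so each is used; only Erin can be 4, hence Erin = 4.
Among the 5 still-open variables, 20 fits only Dave (and all 5 values in {3, 5, 15, 18, 20} must be used), so Dave = 20.
Alice and Frank between them cover only {5, 18} — a naked pair. Remove those values from Kira.
Determined: Priya=28, Dave=20, Erin=4. The other people each still have more than one consistent value. That makes 3.

3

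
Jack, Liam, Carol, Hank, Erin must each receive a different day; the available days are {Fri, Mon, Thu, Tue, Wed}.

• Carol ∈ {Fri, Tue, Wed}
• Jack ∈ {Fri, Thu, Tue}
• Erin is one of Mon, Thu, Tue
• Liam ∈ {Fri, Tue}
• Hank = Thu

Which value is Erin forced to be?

Hank's domain is down to {Thu}, so Hank = Thu. Eliminate Thu elsewhere: Jack, Erin.
Among the 4 still-open variables, Mon fits only Erin (and all 4 values in {Fri, Mon, Tue, Wed} must be used), so Erin = Mon.

Mon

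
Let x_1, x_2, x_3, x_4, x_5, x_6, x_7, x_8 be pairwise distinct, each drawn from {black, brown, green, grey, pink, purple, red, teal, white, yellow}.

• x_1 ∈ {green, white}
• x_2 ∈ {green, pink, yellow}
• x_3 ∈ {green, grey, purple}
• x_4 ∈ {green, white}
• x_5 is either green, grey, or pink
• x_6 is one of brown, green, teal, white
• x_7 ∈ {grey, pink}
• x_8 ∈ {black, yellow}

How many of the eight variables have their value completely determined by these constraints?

3

x_1 and x_4 share exactly the 2 values {green, white}; by pigeonhole those values go to them, so strike green, white from x_2, x_3, x_5, x_6.
x_5 and x_7 between them cover only {grey, pink} — a naked pair. Remove those values from x_2, x_3.
x_2 has just one choice, so x_2 = yellow. Eliminate yellow elsewhere: x_8.
x_3 must be purple (only option left).
That leaves x_8 = black.
Determined: x_2=yellow, x_3=purple, x_8=black. The other variables each still have more than one consistent value. That makes 3.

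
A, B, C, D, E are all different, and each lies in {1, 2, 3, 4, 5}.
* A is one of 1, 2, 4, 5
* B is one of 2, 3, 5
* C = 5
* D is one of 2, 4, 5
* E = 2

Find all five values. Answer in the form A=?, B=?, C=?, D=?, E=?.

C must be 5 (only option left). Strike 5 from A, B, D.
That leaves E = 2. Strike 2 from A, B, D.
B's domain is down to {3}, so B = 3.
D must be 4 (only option left). Eliminate 4 elsewhere: A.
A has just one choice, so A = 1.

A=1, B=3, C=5, D=4, E=2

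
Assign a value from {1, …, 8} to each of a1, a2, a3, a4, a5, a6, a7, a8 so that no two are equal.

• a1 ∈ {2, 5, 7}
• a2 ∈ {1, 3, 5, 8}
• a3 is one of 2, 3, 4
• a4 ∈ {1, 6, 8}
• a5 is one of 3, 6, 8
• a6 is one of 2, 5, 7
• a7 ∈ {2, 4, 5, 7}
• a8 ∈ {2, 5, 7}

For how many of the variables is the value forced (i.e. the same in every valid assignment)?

2

The 3 variables a1, a6, a8 are confined to {2, 5, 7}, which locks those values in; drop them from a2, a3, a7.
That leaves a7 = 4. So a3 can't be 4.
a3 must be 3 (only option left). Eliminate 3 elsewhere: a2, a5.
Determined: a3=3, a7=4. The other variables each still have more than one consistent value. That makes 2.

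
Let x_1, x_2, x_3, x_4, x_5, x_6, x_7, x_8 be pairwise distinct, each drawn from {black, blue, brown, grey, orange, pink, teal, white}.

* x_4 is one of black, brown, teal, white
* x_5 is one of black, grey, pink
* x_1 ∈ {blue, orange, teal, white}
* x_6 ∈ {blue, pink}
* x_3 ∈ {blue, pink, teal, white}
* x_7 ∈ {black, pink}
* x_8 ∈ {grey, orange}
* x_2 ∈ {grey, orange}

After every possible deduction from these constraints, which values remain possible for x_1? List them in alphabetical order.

The 8 variables draw from only 8 values {black, blue, brown, grey, orange, pink, teal, white}, so each is used; only x_4 can be brown, hence x_4 = brown.
x_2 and x_8 between them cover only {grey, orange} — a naked pair. Remove those values from x_1, x_5.
x_5 and x_7 share exactly the 2 values {black, pink}; by pigeonhole those values go to them, so strike black, pink from x_3, x_6.
That leaves x_6 = blue. Eliminate blue elsewhere: x_1, x_3.
No further eliminations apply; x_1 can still be any of teal, white.

teal, white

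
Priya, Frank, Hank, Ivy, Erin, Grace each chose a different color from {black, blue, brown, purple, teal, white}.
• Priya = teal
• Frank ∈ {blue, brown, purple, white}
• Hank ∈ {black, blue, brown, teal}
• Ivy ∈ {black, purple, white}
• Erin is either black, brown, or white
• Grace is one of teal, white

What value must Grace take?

Priya must be teal (only option left). Strike teal from Hank, Grace.
So Grace = white.

white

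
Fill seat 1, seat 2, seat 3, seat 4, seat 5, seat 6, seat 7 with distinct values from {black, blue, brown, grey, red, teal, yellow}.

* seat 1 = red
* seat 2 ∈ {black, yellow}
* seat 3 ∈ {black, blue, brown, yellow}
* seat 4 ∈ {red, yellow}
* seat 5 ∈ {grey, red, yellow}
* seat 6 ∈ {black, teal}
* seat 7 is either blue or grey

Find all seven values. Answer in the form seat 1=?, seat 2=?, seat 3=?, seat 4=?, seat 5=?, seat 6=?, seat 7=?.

seat 1's domain is down to {red}, so seat 1 = red. Strike red from seat 4, seat 5.
That leaves seat 4 = yellow. Remove yellow from seat 2, seat 3, seat 5.
seat 5's domain is down to {grey}, so seat 5 = grey. Remove grey from seat 7.
That leaves seat 7 = blue. Strike blue from seat 3.
seat 2's domain is down to {black}, so seat 2 = black. Remove black from seat 3, seat 6.
seat 3 must be brown (only option left).
seat 6 has just one choice, so seat 6 = teal.

seat 1=red, seat 2=black, seat 3=brown, seat 4=yellow, seat 5=grey, seat 6=teal, seat 7=blue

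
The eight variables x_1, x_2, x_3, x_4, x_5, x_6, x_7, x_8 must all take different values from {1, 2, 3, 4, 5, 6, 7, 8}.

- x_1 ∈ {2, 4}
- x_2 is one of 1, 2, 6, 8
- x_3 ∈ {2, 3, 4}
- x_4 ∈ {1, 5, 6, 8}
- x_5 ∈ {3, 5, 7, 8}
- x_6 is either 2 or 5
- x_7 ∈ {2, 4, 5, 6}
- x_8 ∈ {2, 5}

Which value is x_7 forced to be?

The 8 variables together cover exactly {1, 2, 3, 4, 5, 6, 7, 8} — 8 values for 8 variables — and 7 appears only in x_5's list, so x_5 = 7.
The 7 still-open variables draw from only 7 values {1, 2, 3, 4, 5, 6, 8}, so each is used; only x_3 can be 3, hence x_3 = 3.
x_6 and x_8 between them cover only {2, 5} — a naked pair. Remove those values from x_1, x_2, x_4, x_7.
x_1's domain is down to {4}, so x_1 = 4. Eliminate 4 elsewhere: x_7.
So x_7 = 6.

6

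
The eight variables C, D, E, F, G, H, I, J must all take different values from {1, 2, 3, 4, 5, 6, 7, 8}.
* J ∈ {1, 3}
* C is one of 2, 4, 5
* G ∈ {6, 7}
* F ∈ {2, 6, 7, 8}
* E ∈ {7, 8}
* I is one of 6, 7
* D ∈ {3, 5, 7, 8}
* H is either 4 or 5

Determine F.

2

Among the 8 variables, 1 fits only J (and all 8 values in {1, 2, 3, 4, 5, 6, 7, 8} must be used), so J = 1.
The 7 still-open variables together cover exactly {2, 3, 4, 5, 6, 7, 8} — 7 values for 7 variables — and 3 appears only in D's list, so D = 3.
The 2 variables G and I are confined to {6, 7}, which locks those values in; drop them from E, F.
That leaves E = 8. So F can't be 8.
So F = 2.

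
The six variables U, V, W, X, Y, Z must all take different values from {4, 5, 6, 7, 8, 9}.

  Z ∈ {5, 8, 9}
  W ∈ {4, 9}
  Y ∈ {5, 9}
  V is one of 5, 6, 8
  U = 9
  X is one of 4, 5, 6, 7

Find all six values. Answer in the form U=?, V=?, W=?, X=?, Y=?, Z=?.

U's domain is down to {9}, so U = 9. So W, Y, Z can't be 9.
That leaves W = 4. Remove 4 from X.
Y has just one choice, so Y = 5. Eliminate 5 elsewhere: V, X, Z.
Z's domain is down to {8}, so Z = 8. Remove 8 from V.
V must be 6 (only option left). Remove 6 from X.
X has just one choice, so X = 7.

U=9, V=6, W=4, X=7, Y=5, Z=8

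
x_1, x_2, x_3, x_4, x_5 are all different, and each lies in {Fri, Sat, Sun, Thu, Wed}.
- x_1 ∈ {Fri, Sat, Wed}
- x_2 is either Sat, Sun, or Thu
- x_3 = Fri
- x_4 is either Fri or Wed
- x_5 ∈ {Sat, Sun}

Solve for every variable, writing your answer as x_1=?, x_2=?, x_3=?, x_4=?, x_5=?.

x_3's domain is down to {Fri}, so x_3 = Fri. Eliminate Fri elsewhere: x_1, x_4.
x_4's domain is down to {Wed}, so x_4 = Wed. Remove Wed from x_1.
x_1 must be Sat (only option left). Remove Sat from x_2, x_5.
x_5's domain is down to {Sun}, so x_5 = Sun. So x_2 can't be Sun.
That leaves x_2 = Thu.

x_1=Sat, x_2=Thu, x_3=Fri, x_4=Wed, x_5=Sun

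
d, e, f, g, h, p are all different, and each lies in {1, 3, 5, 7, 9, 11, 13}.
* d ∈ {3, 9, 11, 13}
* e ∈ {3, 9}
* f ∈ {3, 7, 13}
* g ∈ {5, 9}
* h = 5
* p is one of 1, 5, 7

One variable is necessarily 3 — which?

h's domain is down to {5}, so h = 5. Eliminate 5 elsewhere: g, p.
g has just one choice, so g = 9. Remove 9 from d, e.
So 3 goes to e.

e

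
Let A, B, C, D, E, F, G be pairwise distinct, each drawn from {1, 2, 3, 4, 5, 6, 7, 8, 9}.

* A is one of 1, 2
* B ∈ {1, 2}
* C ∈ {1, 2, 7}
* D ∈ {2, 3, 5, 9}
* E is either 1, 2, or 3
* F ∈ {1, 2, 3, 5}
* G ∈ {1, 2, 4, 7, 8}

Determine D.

9

The 2 variables A and B are confined to {1, 2}, which locks those values in; drop them from C, D, E, F, G.
That leaves C = 7. Remove 7 from G.
E has just one choice, so E = 3. Remove 3 from D, F.
F must be 5 (only option left). Remove 5 from D.
So D = 9.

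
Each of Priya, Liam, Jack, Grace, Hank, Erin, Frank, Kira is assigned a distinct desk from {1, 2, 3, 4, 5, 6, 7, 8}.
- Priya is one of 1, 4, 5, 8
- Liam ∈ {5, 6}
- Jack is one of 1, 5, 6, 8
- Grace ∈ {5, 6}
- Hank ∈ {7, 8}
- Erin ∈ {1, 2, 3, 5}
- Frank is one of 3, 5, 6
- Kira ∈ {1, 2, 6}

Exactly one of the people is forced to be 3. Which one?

Among the 8 variables, 4 fits only Priya (and all 8 values in {1, 2, 3, 4, 5, 6, 7, 8} must be used), so Priya = 4.
The 7 still-open variables draw from only 7 values {1, 2, 3, 5, 6, 7, 8}, so each is used; only Hank can be 7, hence Hank = 7.
Among the 6 still-open variables, 8 fits only Jack (and all 6 values in {1, 2, 3, 5, 6, 8} must be used), so Jack = 8.
Liam and Grace share exactly the 2 values {5, 6}; by pigeonhole those values go to them, so strike 5, 6 from Erin, Frank, Kira.
So 3 goes to Frank.

Frank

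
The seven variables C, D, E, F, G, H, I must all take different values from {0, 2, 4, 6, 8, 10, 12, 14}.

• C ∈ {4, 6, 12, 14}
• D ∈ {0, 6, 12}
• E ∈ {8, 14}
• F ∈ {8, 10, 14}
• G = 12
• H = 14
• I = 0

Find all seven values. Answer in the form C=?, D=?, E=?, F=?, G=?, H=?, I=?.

C=4, D=6, E=8, F=10, G=12, H=14, I=0

G's domain is down to {12}, so G = 12. Remove 12 from C, D.
That leaves H = 14. So C, E, F can't be 14.
I's domain is down to {0}, so I = 0. So D can't be 0.
D must be 6 (only option left). Strike 6 from C.
E must be 8 (only option left). So F can't be 8.
That leaves F = 10.
That leaves C = 4.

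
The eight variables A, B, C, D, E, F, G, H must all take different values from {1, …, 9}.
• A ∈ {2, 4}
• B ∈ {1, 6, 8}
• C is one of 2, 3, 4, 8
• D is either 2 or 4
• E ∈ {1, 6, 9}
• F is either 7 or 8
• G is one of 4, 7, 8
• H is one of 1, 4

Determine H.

1

Among the 8 variables, 3 fits only C (and all 8 values in {1, 2, 3, 4, 6, 7, 8, 9} must be used), so C = 3.
Among the 7 still-open variables, 9 fits only E (and all 7 values in {1, 2, 4, 6, 7, 8, 9} must be used), so E = 9.
The 6 still-open variables draw from only 6 values {1, 2, 4, 6, 7, 8}, so each is used; only B can be 6, hence B = 6.
Among the 5 still-open variables, 1 fits only H (and all 5 values in {1, 2, 4, 7, 8} must be used), so H = 1.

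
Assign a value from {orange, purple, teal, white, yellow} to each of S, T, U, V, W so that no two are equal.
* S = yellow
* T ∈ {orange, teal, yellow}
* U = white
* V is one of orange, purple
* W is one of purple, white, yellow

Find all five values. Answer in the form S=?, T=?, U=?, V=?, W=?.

S=yellow, T=teal, U=white, V=orange, W=purple

S has just one choice, so S = yellow. Remove yellow from T, W.
That leaves U = white. Strike white from W.
W has just one choice, so W = purple. Remove purple from V.
V's domain is down to {orange}, so V = orange. Strike orange from T.
That leaves T = teal.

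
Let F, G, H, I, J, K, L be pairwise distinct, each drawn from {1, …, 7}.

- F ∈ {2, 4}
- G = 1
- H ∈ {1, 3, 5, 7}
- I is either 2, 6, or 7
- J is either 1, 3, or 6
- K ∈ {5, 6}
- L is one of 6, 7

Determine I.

2

G must be 1 (only option left). Strike 1 from H, J.
The 6 still-open variables draw from only 6 values {2, 3, 4, 5, 6, 7}, so each is used; only F can be 4, hence F = 4.
The 5 still-open variables together cover exactly {2, 3, 5, 6, 7} — 5 values for 5 variables — and 2 appears only in I's list, so I = 2.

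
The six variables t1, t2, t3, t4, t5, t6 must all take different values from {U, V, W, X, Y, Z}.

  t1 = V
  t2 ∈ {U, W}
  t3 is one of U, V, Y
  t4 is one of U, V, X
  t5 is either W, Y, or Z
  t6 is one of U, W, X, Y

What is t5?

Z

t1 has just one choice, so t1 = V. So t3, t4 can't be V.
The 5 still-open variables together cover exactly {U, W, X, Y, Z} — 5 values for 5 variables — and Z appears only in t5's list, so t5 = Z.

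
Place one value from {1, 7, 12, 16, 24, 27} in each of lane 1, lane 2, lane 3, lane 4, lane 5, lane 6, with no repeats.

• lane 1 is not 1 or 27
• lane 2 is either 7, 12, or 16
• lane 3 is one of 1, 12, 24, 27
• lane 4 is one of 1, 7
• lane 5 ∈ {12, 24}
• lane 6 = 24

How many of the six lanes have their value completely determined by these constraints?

lane 6 must be 24 (only option left). Remove 24 from lane 1, lane 3, lane 5.
That leaves lane 5 = 12. Strike 12 from lane 1, lane 2, lane 3.
Among the 4 still-open variables, 27 fits only lane 3 (and all 4 values in {1, 7, 16, 27} must be used), so lane 3 = 27.
The 3 still-open variables draw from only 3 values {1, 7, 16}, so each is used; only lane 4 can be 1, hence lane 4 = 1.
Determined: lane 3=27, lane 4=1, lane 5=12, lane 6=24. The other lanes each still have more than one consistent value. That makes 4.

4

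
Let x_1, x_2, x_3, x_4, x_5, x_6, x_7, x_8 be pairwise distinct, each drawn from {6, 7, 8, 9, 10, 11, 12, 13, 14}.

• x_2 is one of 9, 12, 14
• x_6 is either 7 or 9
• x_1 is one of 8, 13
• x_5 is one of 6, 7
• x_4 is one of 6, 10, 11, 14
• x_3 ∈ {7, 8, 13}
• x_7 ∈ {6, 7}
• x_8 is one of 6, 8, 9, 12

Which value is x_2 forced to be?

x_5 and x_7 share exactly the 2 values {6, 7}; by pigeonhole those values go to them, so strike 6, 7 from x_3, x_4, x_6, x_8.
That leaves x_6 = 9. So x_2, x_8 can't be 9.
The 2 variables x_1 and x_3 are confined to {8, 13}, which locks those values in; drop them from x_8.
That leaves x_8 = 12. Strike 12 from x_2.
So x_2 = 14.

14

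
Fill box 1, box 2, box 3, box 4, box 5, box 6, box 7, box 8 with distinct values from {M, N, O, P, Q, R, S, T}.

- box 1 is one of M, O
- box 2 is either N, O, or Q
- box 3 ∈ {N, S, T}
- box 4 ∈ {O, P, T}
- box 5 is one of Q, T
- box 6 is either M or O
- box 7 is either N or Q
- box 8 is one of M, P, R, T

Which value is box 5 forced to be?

The 8 variables draw from only 8 values {M, N, O, P, Q, R, S, T}, so each is used; only box 8 can be R, hence box 8 = R.
Among the 7 still-open variables, P fits only box 4 (and all 7 values in {M, N, O, P, Q, S, T} must be used), so box 4 = P.
The 6 still-open variables together cover exactly {M, N, O, Q, S, T} — 6 values for 6 variables — and S appears only in box 3's list, so box 3 = S.
The 5 still-open variables together cover exactly {M, N, O, Q, T} — 5 values for 5 variables — and T appears only in box 5's list, so box 5 = T.

T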